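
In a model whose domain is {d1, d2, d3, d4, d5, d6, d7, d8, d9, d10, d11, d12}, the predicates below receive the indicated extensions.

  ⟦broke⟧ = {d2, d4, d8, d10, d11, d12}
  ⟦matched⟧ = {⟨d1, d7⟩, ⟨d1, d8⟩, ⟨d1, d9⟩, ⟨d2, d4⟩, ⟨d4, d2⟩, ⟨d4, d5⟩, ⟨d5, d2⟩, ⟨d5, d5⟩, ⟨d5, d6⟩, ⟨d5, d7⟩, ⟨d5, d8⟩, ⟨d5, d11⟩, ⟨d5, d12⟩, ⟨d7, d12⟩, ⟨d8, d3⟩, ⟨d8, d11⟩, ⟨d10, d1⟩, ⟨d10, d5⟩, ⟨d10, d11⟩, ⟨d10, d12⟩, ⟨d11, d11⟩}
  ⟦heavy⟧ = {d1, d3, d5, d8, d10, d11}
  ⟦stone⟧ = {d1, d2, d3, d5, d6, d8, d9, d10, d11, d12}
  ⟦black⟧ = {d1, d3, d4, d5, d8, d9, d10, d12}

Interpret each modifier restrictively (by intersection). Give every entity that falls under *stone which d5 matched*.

{d2, d5, d6, d8, d11, d12}

⟦which d5 matched⟧ = {x : ⟨d5, x⟩ ∈ ⟦matched⟧} = {d2, d5, d6, d7, d8, d11, d12}
⟦stone⟧ = {d1, d2, d3, d5, d6, d8, d9, d10, d11, d12}
… ∩ ⟦which d5 matched⟧ = {d1, d2, d3, d5, d6, d8, d9, d10, d11, d12} ∩ {d2, d5, d6, d7, d8, d11, d12} = {d2, d5, d6, d8, d11, d12}
So ⟦stone which d5 matched⟧ = {d2, d5, d6, d8, d11, d12}.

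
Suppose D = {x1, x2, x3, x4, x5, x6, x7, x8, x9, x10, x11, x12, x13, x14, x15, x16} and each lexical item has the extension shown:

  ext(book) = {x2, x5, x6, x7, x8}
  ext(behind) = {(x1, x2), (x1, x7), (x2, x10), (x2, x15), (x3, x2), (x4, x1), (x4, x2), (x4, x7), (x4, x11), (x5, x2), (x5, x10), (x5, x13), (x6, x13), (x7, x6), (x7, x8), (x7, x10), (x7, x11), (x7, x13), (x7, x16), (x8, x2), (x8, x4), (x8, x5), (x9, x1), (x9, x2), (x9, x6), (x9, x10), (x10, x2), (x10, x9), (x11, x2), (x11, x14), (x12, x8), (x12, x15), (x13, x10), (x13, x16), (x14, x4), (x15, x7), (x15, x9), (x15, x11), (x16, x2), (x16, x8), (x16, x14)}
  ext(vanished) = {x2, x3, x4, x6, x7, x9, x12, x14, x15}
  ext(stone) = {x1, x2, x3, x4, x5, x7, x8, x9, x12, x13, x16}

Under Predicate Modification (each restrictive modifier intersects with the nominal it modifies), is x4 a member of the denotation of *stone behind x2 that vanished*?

⟦behind x2⟧ = {x : ⟨x, x2⟩ ∈ ⟦behind⟧} = {x1, x3, x4, x5, x8, x9, x10, x11, x16}
⟦that vanished⟧ = ⟦vanished⟧ = {x2, x3, x4, x6, x7, x9, x12, x14, x15}
⟦stone⟧ = {x1, x2, x3, x4, x5, x7, x8, x9, x12, x13, x16}
… ∩ ⟦behind x2⟧ = {x1, x2, x3, x4, x5, x7, x8, x9, x12, x13, x16} ∩ {x1, x3, x4, x5, x8, x9, x10, x11, x16} = {x1, x3, x4, x5, x8, x9, x16}
… ∩ ⟦that vanished⟧ = {x1, x3, x4, x5, x8, x9, x16} ∩ {x2, x3, x4, x6, x7, x9, x12, x14, x15} = {x3, x4, x9}
⟦stone behind x2 that vanished⟧ = {x3, x4, x9}; x4 ∈ this set.

yes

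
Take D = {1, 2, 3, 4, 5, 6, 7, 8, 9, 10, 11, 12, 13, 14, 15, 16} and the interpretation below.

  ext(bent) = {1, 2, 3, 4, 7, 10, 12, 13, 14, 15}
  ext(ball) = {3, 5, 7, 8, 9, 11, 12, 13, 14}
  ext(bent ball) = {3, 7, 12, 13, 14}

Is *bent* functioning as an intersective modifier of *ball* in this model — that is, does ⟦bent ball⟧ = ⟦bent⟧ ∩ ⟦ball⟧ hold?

yes

⟦bent⟧ ∩ ⟦ball⟧ = {1, 2, 3, 4, 7, 10, 12, 13, 14, 15} ∩ {3, 5, 7, 8, 9, 11, 12, 13, 14} = {3, 7, 12, 13, 14}
Observed ⟦bent ball⟧ = {3, 7, 12, 13, 14}.
These coincide, so the modifier is intersective here.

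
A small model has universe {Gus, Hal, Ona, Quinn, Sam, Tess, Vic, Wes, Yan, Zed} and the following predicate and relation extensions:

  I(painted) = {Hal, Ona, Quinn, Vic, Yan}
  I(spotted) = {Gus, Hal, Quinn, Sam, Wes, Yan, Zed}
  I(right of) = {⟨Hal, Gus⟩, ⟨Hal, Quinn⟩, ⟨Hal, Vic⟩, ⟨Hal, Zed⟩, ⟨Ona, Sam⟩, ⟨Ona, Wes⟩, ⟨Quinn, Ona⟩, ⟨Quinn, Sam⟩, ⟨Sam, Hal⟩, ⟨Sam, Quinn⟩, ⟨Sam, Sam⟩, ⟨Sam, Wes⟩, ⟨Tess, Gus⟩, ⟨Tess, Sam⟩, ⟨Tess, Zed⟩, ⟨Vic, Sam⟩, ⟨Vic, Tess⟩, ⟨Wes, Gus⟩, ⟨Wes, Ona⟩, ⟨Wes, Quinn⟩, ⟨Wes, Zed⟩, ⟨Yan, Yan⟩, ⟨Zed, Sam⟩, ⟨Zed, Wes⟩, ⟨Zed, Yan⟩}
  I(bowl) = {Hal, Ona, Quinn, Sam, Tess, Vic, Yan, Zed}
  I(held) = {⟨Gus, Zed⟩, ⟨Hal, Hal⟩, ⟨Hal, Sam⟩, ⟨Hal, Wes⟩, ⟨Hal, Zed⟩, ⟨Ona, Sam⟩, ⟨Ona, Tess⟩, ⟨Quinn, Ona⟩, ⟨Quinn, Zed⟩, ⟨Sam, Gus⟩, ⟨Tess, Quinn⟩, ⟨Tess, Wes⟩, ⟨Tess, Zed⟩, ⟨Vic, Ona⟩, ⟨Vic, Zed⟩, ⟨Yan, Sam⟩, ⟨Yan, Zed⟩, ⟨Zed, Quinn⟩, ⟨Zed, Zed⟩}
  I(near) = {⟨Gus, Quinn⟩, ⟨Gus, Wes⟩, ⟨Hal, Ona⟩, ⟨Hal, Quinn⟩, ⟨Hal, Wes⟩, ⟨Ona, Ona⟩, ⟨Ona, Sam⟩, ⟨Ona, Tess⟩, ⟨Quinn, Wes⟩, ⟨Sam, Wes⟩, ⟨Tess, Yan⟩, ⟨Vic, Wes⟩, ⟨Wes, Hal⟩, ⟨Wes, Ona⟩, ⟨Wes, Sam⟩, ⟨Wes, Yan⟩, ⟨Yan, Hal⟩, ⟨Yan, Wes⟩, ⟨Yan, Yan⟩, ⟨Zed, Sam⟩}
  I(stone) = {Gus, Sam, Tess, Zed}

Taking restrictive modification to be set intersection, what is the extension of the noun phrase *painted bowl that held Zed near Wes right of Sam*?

⟦that held Zed⟧ = {x : ⟨x, Zed⟩ ∈ ⟦held⟧} = {Gus, Hal, Quinn, Tess, Vic, Yan, Zed}
⟦near Wes⟧ = {x : ⟨x, Wes⟩ ∈ ⟦near⟧} = {Gus, Hal, Quinn, Sam, Vic, Yan}
⟦right of Sam⟧ = {x : ⟨x, Sam⟩ ∈ ⟦right of⟧} = {Ona, Quinn, Sam, Tess, Vic, Zed}
⟦bowl⟧ = {Hal, Ona, Quinn, Sam, Tess, Vic, Yan, Zed}
… ∩ ⟦that held Zed⟧ = {Hal, Ona, Quinn, Sam, Tess, Vic, Yan, Zed} ∩ {Gus, Hal, Quinn, Tess, Vic, Yan, Zed} = {Hal, Quinn, Tess, Vic, Yan, Zed}
… ∩ ⟦near Wes⟧ = {Hal, Quinn, Tess, Vic, Yan, Zed} ∩ {Gus, Hal, Quinn, Sam, Vic, Yan} = {Hal, Quinn, Vic, Yan}
… ∩ ⟦right of Sam⟧ = {Hal, Quinn, Vic, Yan} ∩ {Ona, Quinn, Sam, Tess, Vic, Zed} = {Quinn, Vic}
… ∩ ⟦painted⟧ = {Quinn, Vic} ∩ {Hal, Ona, Quinn, Vic, Yan} = {Quinn, Vic}
So ⟦painted bowl that held Zed near Wes right of Sam⟧ = {Quinn, Vic}.

{Quinn, Vic}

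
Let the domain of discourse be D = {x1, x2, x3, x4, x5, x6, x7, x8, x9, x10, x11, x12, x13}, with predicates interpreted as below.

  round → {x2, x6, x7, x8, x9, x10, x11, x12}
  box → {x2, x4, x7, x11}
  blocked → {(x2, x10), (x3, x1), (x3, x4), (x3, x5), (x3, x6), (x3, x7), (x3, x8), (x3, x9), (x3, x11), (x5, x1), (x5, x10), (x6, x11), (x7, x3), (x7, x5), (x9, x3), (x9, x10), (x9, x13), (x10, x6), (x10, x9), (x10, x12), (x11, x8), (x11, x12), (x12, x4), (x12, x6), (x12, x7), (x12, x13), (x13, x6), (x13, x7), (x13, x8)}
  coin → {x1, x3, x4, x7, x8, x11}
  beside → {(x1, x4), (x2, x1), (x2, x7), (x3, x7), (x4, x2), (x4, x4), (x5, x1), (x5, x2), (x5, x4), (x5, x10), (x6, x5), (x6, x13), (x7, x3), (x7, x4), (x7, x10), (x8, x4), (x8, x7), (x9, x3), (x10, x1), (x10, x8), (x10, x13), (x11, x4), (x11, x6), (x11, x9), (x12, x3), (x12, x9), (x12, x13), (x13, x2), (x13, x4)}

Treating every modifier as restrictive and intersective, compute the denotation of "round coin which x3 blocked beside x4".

⟦which x3 blocked⟧ = {x : ⟨x3, x⟩ ∈ ⟦blocked⟧} = {x1, x4, x5, x6, x7, x8, x9, x11}
⟦beside x4⟧ = {x : ⟨x, x4⟩ ∈ ⟦beside⟧} = {x1, x4, x5, x7, x8, x11, x13}
⟦coin⟧ = {x1, x3, x4, x7, x8, x11}
… ∩ ⟦which x3 blocked⟧ = {x1, x3, x4, x7, x8, x11} ∩ {x1, x4, x5, x6, x7, x8, x9, x11} = {x1, x4, x7, x8, x11}
… ∩ ⟦beside x4⟧ = {x1, x4, x7, x8, x11} ∩ {x1, x4, x5, x7, x8, x11, x13} = {x1, x4, x7, x8, x11}
… ∩ ⟦round⟧ = {x1, x4, x7, x8, x11} ∩ {x2, x6, x7, x8, x9, x10, x11, x12} = {x7, x8, x11}
So ⟦round coin which x3 blocked beside x4⟧ = {x7, x8, x11}.

{x7, x8, x11}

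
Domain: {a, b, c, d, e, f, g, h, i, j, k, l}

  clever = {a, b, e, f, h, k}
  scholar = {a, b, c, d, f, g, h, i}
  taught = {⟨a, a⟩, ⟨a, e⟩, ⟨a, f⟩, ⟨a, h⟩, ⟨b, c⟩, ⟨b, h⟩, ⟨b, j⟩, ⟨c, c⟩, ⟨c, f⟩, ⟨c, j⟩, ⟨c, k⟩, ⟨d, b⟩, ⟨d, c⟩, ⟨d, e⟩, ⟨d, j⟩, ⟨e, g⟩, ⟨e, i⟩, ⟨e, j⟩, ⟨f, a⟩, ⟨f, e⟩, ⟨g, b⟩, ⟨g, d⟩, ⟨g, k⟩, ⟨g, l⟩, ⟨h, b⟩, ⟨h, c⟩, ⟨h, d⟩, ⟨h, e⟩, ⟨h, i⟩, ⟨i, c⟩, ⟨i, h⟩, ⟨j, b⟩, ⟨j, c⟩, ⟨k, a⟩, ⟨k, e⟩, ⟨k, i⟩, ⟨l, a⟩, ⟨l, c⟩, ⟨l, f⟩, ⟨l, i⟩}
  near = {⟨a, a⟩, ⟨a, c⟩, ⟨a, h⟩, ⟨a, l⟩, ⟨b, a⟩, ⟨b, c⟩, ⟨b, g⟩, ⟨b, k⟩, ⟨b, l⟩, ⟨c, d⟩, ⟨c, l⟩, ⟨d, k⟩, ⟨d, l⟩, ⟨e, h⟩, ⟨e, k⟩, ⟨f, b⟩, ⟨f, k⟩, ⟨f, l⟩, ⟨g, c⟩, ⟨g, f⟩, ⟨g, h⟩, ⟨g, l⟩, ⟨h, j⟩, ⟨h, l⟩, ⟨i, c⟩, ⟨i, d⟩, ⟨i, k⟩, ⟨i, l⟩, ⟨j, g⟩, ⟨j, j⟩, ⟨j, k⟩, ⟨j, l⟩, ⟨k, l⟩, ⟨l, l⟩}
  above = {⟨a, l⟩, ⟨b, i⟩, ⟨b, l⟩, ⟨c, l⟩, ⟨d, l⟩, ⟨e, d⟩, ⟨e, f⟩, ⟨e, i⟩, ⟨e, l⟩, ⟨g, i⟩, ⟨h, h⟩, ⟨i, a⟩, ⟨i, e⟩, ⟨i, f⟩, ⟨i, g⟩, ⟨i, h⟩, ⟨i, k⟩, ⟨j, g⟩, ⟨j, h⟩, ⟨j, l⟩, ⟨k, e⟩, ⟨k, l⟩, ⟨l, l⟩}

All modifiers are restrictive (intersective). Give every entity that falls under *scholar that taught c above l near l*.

{b, c, d}

⟦that taught c⟧ = {x : ⟨x, c⟩ ∈ ⟦taught⟧} = {b, c, d, h, i, j, l}
⟦above l⟧ = {x : ⟨x, l⟩ ∈ ⟦above⟧} = {a, b, c, d, e, j, k, l}
⟦near l⟧ = {x : ⟨x, l⟩ ∈ ⟦near⟧} = {a, b, c, d, f, g, h, i, j, k, l}
⟦scholar⟧ = {a, b, c, d, f, g, h, i}
… ∩ ⟦that taught c⟧ = {a, b, c, d, f, g, h, i} ∩ {b, c, d, h, i, j, l} = {b, c, d, h, i}
… ∩ ⟦above l⟧ = {b, c, d, h, i} ∩ {a, b, c, d, e, j, k, l} = {b, c, d}
… ∩ ⟦near l⟧ = {b, c, d} ∩ {a, b, c, d, f, g, h, i, j, k, l} = {b, c, d}
So ⟦scholar that taught c above l near l⟧ = {b, c, d}.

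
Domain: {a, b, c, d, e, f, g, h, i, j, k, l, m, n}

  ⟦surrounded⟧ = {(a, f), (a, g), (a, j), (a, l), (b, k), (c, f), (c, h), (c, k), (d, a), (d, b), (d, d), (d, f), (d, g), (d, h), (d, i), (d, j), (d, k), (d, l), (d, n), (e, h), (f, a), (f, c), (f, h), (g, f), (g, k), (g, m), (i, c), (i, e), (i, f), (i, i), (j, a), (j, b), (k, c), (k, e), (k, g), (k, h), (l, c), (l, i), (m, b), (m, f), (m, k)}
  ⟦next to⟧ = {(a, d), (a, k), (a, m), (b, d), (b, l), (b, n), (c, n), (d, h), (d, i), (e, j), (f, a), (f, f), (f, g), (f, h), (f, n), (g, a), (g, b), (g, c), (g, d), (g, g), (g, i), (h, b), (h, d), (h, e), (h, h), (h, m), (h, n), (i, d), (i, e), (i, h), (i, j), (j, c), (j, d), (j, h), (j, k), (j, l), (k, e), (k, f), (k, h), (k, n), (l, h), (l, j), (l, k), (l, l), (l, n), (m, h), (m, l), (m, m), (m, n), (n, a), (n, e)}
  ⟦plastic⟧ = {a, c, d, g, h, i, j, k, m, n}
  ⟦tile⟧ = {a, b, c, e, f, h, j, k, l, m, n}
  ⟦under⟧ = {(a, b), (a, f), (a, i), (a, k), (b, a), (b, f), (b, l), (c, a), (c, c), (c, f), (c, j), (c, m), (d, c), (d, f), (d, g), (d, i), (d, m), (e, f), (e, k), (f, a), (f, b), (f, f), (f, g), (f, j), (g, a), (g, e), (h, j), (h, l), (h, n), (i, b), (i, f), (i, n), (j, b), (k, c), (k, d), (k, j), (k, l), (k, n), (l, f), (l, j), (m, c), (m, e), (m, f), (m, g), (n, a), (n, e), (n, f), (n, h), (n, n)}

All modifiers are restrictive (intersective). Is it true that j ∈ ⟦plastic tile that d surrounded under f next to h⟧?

no

⟦that d surrounded⟧ = {x : ⟨d, x⟩ ∈ ⟦surrounded⟧} = {a, b, d, f, g, h, i, j, k, l, n}
⟦under f⟧ = {x : ⟨x, f⟩ ∈ ⟦under⟧} = {a, b, c, d, e, f, i, l, m, n}
⟦next to h⟧ = {x : ⟨x, h⟩ ∈ ⟦next to⟧} = {d, f, h, i, j, k, l, m}
⟦tile⟧ = {a, b, c, e, f, h, j, k, l, m, n}
… ∩ ⟦that d surrounded⟧ = {a, b, c, e, f, h, j, k, l, m, n} ∩ {a, b, d, f, g, h, i, j, k, l, n} = {a, b, f, h, j, k, l, n}
… ∩ ⟦under f⟧ = {a, b, f, h, j, k, l, n} ∩ {a, b, c, d, e, f, i, l, m, n} = {a, b, f, l, n}
… ∩ ⟦next to h⟧ = {a, b, f, l, n} ∩ {d, f, h, i, j, k, l, m} = {f, l}
… ∩ ⟦plastic⟧ = {f, l} ∩ {a, c, d, g, h, i, j, k, m, n} = ∅
⟦plastic tile that d surrounded under f next to h⟧ = ∅; j ∉ this set.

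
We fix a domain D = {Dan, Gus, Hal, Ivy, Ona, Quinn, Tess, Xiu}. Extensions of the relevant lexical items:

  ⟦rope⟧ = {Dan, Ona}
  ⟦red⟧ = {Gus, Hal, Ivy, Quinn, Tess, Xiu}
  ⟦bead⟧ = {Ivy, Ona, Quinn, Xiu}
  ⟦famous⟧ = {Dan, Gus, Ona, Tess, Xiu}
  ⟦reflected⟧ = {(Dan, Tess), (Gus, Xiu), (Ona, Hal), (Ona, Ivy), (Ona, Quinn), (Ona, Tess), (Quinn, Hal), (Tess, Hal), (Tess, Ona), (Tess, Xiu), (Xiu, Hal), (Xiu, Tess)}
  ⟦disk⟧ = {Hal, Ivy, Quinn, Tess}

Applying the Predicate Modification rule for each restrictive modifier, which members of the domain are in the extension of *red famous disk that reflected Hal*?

{Tess}

⟦that reflected Hal⟧ = {x : ⟨x, Hal⟩ ∈ ⟦reflected⟧} = {Ona, Quinn, Tess, Xiu}
⟦disk⟧ = {Hal, Ivy, Quinn, Tess}
… ∩ ⟦that reflected Hal⟧ = {Hal, Ivy, Quinn, Tess} ∩ {Ona, Quinn, Tess, Xiu} = {Quinn, Tess}
… ∩ ⟦red⟧ = {Quinn, Tess} ∩ {Gus, Hal, Ivy, Quinn, Tess, Xiu} = {Quinn, Tess}
… ∩ ⟦famous⟧ = {Quinn, Tess} ∩ {Dan, Gus, Ona, Tess, Xiu} = {Tess}
So ⟦red famous disk that reflected Hal⟧ = {Tess}.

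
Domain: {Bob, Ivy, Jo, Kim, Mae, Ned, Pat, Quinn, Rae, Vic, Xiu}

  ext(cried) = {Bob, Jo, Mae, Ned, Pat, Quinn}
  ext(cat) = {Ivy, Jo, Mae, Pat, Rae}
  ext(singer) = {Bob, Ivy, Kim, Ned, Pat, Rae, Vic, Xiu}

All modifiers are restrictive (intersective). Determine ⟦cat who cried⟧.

⟦who cried⟧ = ⟦cried⟧ = {Bob, Jo, Mae, Ned, Pat, Quinn}
⟦cat⟧ = {Ivy, Jo, Mae, Pat, Rae}
… ∩ ⟦who cried⟧ = {Ivy, Jo, Mae, Pat, Rae} ∩ {Bob, Jo, Mae, Ned, Pat, Quinn} = {Jo, Mae, Pat}
So ⟦cat who cried⟧ = {Jo, Mae, Pat}.

{Jo, Mae, Pat}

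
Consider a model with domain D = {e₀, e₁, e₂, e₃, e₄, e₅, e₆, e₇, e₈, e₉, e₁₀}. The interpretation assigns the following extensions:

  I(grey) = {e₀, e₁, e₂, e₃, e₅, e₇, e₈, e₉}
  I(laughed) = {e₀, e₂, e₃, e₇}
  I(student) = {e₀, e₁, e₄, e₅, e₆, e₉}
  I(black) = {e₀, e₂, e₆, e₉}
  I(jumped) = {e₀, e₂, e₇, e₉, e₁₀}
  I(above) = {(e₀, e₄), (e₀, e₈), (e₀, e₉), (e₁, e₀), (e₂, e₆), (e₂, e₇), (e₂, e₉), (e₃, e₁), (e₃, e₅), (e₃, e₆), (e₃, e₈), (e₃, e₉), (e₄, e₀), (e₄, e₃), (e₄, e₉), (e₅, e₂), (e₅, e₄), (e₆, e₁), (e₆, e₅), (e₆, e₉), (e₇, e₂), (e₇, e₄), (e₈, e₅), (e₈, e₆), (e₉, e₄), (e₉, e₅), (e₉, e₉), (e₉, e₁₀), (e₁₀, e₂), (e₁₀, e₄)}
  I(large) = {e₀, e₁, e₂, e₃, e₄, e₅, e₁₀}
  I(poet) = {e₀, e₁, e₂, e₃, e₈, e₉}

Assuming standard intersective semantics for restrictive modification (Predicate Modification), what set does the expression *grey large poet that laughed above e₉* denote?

⟦that laughed⟧ = ⟦laughed⟧ = {e₀, e₂, e₃, e₇}
⟦above e₉⟧ = {x : ⟨x, e₉⟩ ∈ ⟦above⟧} = {e₀, e₂, e₃, e₄, e₆, e₉}
⟦poet⟧ = {e₀, e₁, e₂, e₃, e₈, e₉}
… ∩ ⟦that laughed⟧ = {e₀, e₁, e₂, e₃, e₈, e₉} ∩ {e₀, e₂, e₃, e₇} = {e₀, e₂, e₃}
… ∩ ⟦above e₉⟧ = {e₀, e₂, e₃} ∩ {e₀, e₂, e₃, e₄, e₆, e₉} = {e₀, e₂, e₃}
… ∩ ⟦grey⟧ = {e₀, e₂, e₃} ∩ {e₀, e₁, e₂, e₃, e₅, e₇, e₈, e₉} = {e₀, e₂, e₃}
… ∩ ⟦large⟧ = {e₀, e₂, e₃} ∩ {e₀, e₁, e₂, e₃, e₄, e₅, e₁₀} = {e₀, e₂, e₃}
So ⟦grey large poet that laughed above e₉⟧ = {e₀, e₂, e₃}.

{e₀, e₂, e₃}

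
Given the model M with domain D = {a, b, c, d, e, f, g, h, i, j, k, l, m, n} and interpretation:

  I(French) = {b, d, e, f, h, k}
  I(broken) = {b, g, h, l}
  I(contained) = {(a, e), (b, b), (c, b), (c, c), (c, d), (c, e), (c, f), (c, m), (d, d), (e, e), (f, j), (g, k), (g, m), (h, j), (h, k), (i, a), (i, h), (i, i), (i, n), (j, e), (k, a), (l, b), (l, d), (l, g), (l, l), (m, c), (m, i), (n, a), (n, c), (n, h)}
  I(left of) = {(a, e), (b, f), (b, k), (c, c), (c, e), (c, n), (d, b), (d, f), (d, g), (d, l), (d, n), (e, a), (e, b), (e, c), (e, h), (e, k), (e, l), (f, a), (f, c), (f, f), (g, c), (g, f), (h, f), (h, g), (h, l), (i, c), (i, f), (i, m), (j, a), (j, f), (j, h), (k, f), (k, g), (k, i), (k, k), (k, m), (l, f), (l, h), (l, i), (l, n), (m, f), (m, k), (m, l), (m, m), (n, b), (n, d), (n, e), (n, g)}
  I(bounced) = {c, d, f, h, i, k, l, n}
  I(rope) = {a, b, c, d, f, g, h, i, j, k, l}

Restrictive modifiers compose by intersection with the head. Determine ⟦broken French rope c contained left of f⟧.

⟦c contained⟧ = {x : ⟨c, x⟩ ∈ ⟦contained⟧} = {b, c, d, e, f, m}
⟦left of f⟧ = {x : ⟨x, f⟩ ∈ ⟦left of⟧} = {b, d, f, g, h, i, j, k, l, m}
⟦rope⟧ = {a, b, c, d, f, g, h, i, j, k, l}
… ∩ ⟦c contained⟧ = {a, b, c, d, f, g, h, i, j, k, l} ∩ {b, c, d, e, f, m} = {b, c, d, f}
… ∩ ⟦left of f⟧ = {b, c, d, f} ∩ {b, d, f, g, h, i, j, k, l, m} = {b, d, f}
… ∩ ⟦broken⟧ = {b, d, f} ∩ {b, g, h, l} = {b}
… ∩ ⟦French⟧ = {b} ∩ {b, d, e, f, h, k} = {b}
So ⟦broken French rope c contained left of f⟧ = {b}.

{b}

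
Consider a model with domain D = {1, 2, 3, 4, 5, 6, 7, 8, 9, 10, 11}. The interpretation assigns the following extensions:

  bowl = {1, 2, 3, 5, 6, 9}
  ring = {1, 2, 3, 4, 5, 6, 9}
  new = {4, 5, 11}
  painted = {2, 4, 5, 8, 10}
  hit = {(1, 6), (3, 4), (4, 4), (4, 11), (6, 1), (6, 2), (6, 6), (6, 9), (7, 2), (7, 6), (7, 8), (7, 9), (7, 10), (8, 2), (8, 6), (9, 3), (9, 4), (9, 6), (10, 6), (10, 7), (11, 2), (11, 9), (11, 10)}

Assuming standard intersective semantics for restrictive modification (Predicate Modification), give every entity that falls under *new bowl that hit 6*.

{}

⟦that hit 6⟧ = {x : ⟨x, 6⟩ ∈ ⟦hit⟧} = {1, 6, 7, 8, 9, 10}
⟦bowl⟧ = {1, 2, 3, 5, 6, 9}
… ∩ ⟦that hit 6⟧ = {1, 2, 3, 5, 6, 9} ∩ {1, 6, 7, 8, 9, 10} = {1, 6, 9}
… ∩ ⟦new⟧ = {1, 6, 9} ∩ {4, 5, 11} = ∅
So ⟦new bowl that hit 6⟧ = {}.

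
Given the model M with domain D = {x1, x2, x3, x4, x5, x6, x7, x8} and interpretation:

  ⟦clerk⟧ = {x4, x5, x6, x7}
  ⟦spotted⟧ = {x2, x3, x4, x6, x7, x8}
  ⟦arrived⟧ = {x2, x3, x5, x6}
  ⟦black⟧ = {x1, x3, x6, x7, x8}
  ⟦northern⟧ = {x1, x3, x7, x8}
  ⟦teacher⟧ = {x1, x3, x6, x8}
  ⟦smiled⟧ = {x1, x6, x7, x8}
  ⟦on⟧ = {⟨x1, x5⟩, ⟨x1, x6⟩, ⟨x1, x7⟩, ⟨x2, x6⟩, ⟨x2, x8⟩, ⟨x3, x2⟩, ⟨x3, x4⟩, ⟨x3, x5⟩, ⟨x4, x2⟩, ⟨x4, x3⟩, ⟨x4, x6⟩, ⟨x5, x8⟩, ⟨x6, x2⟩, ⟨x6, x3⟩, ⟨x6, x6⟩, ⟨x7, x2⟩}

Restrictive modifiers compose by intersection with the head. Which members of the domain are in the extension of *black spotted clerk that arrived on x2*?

{x6}

⟦that arrived⟧ = ⟦arrived⟧ = {x2, x3, x5, x6}
⟦on x2⟧ = {x : ⟨x, x2⟩ ∈ ⟦on⟧} = {x3, x4, x6, x7}
⟦clerk⟧ = {x4, x5, x6, x7}
… ∩ ⟦that arrived⟧ = {x4, x5, x6, x7} ∩ {x2, x3, x5, x6} = {x5, x6}
… ∩ ⟦on x2⟧ = {x5, x6} ∩ {x3, x4, x6, x7} = {x6}
… ∩ ⟦black⟧ = {x6} ∩ {x1, x3, x6, x7, x8} = {x6}
… ∩ ⟦spotted⟧ = {x6} ∩ {x2, x3, x4, x6, x7, x8} = {x6}
So ⟦black spotted clerk that arrived on x2⟧ = {x6}.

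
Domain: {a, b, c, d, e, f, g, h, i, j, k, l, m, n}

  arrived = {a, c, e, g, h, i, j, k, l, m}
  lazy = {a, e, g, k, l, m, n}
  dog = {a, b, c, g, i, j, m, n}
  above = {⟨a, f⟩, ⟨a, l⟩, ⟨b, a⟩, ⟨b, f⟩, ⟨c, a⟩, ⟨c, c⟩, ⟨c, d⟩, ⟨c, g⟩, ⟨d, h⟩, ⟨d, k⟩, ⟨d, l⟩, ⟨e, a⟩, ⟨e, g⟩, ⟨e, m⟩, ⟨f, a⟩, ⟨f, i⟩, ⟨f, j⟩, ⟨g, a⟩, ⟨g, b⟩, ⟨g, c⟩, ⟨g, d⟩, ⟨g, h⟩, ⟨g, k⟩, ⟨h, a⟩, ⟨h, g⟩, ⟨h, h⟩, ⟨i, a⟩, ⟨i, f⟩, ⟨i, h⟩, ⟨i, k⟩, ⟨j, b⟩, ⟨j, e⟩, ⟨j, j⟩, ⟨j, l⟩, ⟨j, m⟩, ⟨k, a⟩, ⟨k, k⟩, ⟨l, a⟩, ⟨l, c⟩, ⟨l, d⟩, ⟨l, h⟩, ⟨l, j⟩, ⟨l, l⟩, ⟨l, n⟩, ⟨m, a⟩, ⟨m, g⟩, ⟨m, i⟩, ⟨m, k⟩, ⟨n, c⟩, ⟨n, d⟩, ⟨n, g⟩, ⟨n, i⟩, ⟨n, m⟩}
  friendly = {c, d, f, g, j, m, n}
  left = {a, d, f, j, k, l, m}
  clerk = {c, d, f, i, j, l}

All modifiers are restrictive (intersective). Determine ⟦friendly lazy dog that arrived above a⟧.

⟦that arrived⟧ = ⟦arrived⟧ = {a, c, e, g, h, i, j, k, l, m}
⟦above a⟧ = {x : ⟨x, a⟩ ∈ ⟦above⟧} = {b, c, e, f, g, h, i, k, l, m}
⟦dog⟧ = {a, b, c, g, i, j, m, n}
… ∩ ⟦that arrived⟧ = {a, b, c, g, i, j, m, n} ∩ {a, c, e, g, h, i, j, k, l, m} = {a, c, g, i, j, m}
… ∩ ⟦above a⟧ = {a, c, g, i, j, m} ∩ {b, c, e, f, g, h, i, k, l, m} = {c, g, i, m}
… ∩ ⟦friendly⟧ = {c, g, i, m} ∩ {c, d, f, g, j, m, n} = {c, g, m}
… ∩ ⟦lazy⟧ = {c, g, m} ∩ {a, e, g, k, l, m, n} = {g, m}
So ⟦friendly lazy dog that arrived above a⟧ = {g, m}.

{g, m}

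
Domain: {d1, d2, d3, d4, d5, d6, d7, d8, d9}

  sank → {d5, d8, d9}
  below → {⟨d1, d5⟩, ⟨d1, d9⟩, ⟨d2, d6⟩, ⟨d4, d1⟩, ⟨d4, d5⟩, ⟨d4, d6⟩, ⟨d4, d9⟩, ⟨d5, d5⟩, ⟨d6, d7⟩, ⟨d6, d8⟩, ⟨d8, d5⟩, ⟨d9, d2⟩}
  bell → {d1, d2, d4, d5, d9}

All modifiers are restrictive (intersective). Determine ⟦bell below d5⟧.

⟦below d5⟧ = {x : ⟨x, d5⟩ ∈ ⟦below⟧} = {d1, d4, d5, d8}
⟦bell⟧ = {d1, d2, d4, d5, d9}
… ∩ ⟦below d5⟧ = {d1, d2, d4, d5, d9} ∩ {d1, d4, d5, d8} = {d1, d4, d5}
So ⟦bell below d5⟧ = {d1, d4, d5}.

{d1, d4, d5}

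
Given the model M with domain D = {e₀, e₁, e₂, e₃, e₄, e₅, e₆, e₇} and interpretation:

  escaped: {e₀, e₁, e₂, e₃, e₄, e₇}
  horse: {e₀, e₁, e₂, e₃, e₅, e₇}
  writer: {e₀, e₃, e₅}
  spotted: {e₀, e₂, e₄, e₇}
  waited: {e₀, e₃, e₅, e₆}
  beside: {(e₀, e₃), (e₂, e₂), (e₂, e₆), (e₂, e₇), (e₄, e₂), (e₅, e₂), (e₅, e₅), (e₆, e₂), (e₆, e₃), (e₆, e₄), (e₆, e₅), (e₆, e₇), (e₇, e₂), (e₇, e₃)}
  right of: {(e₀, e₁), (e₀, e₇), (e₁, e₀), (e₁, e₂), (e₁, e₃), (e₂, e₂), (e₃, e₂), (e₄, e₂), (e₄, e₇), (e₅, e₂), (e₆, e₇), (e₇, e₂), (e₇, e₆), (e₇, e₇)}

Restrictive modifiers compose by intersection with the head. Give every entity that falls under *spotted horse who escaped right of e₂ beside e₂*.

⟦who escaped⟧ = ⟦escaped⟧ = {e₀, e₁, e₂, e₃, e₄, e₇}
⟦right of e₂⟧ = {x : ⟨x, e₂⟩ ∈ ⟦right of⟧} = {e₁, e₂, e₃, e₄, e₅, e₇}
⟦beside e₂⟧ = {x : ⟨x, e₂⟩ ∈ ⟦beside⟧} = {e₂, e₄, e₅, e₆, e₇}
⟦horse⟧ = {e₀, e₁, e₂, e₃, e₅, e₇}
… ∩ ⟦who escaped⟧ = {e₀, e₁, e₂, e₃, e₅, e₇} ∩ {e₀, e₁, e₂, e₃, e₄, e₇} = {e₀, e₁, e₂, e₃, e₇}
… ∩ ⟦right of e₂⟧ = {e₀, e₁, e₂, e₃, e₇} ∩ {e₁, e₂, e₃, e₄, e₅, e₇} = {e₁, e₂, e₃, e₇}
… ∩ ⟦beside e₂⟧ = {e₁, e₂, e₃, e₇} ∩ {e₂, e₄, e₅, e₆, e₇} = {e₂, e₇}
… ∩ ⟦spotted⟧ = {e₂, e₇} ∩ {e₀, e₂, e₄, e₇} = {e₂, e₇}
So ⟦spotted horse who escaped right of e₂ beside e₂⟧ = {e₂, e₇}.

{e₂, e₇}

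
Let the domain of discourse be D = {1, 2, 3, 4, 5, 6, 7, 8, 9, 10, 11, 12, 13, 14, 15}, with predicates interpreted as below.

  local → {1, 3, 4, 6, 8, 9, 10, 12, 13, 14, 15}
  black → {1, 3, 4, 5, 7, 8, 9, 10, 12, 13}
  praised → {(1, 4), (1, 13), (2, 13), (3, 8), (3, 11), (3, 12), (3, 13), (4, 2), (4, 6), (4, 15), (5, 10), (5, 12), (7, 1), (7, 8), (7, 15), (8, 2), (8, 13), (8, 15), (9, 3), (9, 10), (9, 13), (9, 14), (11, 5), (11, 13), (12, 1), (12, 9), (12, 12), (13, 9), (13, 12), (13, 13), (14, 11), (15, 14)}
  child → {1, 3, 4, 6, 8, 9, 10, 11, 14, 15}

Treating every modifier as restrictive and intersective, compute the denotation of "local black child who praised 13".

⟦who praised 13⟧ = {x : ⟨x, 13⟩ ∈ ⟦praised⟧} = {1, 2, 3, 8, 9, 11, 13}
⟦child⟧ = {1, 3, 4, 6, 8, 9, 10, 11, 14, 15}
… ∩ ⟦who praised 13⟧ = {1, 3, 4, 6, 8, 9, 10, 11, 14, 15} ∩ {1, 2, 3, 8, 9, 11, 13} = {1, 3, 8, 9, 11}
… ∩ ⟦local⟧ = {1, 3, 8, 9, 11} ∩ {1, 3, 4, 6, 8, 9, 10, 12, 13, 14, 15} = {1, 3, 8, 9}
… ∩ ⟦black⟧ = {1, 3, 8, 9} ∩ {1, 3, 4, 5, 7, 8, 9, 10, 12, 13} = {1, 3, 8, 9}
So ⟦local black child who praised 13⟧ = {1, 3, 8, 9}.

{1, 3, 8, 9}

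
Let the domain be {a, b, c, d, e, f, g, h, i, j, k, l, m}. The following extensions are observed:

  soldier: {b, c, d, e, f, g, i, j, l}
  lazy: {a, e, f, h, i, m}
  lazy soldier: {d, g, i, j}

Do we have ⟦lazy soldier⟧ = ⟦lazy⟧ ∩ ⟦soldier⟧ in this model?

no

⟦lazy⟧ ∩ ⟦soldier⟧ = {a, e, f, h, i, m} ∩ {b, c, d, e, f, g, i, j, l} = {e, f, i}
Observed ⟦lazy soldier⟧ = {d, g, i, j}.
These differ, so the modifier is not intersective in this model.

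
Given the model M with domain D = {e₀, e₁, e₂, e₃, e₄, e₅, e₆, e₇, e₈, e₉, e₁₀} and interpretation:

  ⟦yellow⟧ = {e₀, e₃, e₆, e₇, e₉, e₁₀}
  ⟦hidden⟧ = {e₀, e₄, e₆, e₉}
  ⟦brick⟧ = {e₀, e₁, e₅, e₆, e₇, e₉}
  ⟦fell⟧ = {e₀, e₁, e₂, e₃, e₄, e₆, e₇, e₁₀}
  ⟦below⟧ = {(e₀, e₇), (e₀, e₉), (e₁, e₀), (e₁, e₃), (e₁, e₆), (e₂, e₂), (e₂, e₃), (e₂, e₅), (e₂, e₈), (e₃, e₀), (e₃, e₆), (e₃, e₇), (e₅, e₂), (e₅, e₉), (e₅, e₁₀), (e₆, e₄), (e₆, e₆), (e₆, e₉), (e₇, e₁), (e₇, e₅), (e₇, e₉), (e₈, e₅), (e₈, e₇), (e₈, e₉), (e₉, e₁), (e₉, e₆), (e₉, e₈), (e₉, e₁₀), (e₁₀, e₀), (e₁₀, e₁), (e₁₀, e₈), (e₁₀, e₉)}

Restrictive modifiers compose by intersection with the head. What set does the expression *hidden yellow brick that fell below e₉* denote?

{e₀, e₆}

⟦that fell⟧ = ⟦fell⟧ = {e₀, e₁, e₂, e₃, e₄, e₆, e₇, e₁₀}
⟦below e₉⟧ = {x : ⟨x, e₉⟩ ∈ ⟦below⟧} = {e₀, e₅, e₆, e₇, e₈, e₁₀}
⟦brick⟧ = {e₀, e₁, e₅, e₆, e₇, e₉}
… ∩ ⟦that fell⟧ = {e₀, e₁, e₅, e₆, e₇, e₉} ∩ {e₀, e₁, e₂, e₃, e₄, e₆, e₇, e₁₀} = {e₀, e₁, e₆, e₇}
… ∩ ⟦below e₉⟧ = {e₀, e₁, e₆, e₇} ∩ {e₀, e₅, e₆, e₇, e₈, e₁₀} = {e₀, e₆, e₇}
… ∩ ⟦hidden⟧ = {e₀, e₆, e₇} ∩ {e₀, e₄, e₆, e₉} = {e₀, e₆}
… ∩ ⟦yellow⟧ = {e₀, e₆} ∩ {e₀, e₃, e₆, e₇, e₉, e₁₀} = {e₀, e₆}
So ⟦hidden yellow brick that fell below e₉⟧ = {e₀, e₆}.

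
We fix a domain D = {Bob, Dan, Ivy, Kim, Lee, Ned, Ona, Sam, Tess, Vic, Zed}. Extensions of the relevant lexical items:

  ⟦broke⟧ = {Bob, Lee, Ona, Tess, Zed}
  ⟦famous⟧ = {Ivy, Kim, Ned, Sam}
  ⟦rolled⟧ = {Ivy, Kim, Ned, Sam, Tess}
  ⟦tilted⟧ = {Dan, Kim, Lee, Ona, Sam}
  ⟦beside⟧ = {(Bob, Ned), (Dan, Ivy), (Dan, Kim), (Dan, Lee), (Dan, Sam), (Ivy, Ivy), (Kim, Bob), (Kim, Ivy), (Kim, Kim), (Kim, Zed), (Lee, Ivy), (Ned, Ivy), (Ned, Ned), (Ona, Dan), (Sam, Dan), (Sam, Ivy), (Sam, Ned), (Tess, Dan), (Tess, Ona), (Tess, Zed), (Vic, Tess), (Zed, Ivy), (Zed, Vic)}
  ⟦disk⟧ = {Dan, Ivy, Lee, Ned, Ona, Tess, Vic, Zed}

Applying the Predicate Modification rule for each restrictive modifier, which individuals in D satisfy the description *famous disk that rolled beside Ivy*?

{Ivy, Ned}

⟦that rolled⟧ = ⟦rolled⟧ = {Ivy, Kim, Ned, Sam, Tess}
⟦beside Ivy⟧ = {x : ⟨x, Ivy⟩ ∈ ⟦beside⟧} = {Dan, Ivy, Kim, Lee, Ned, Sam, Zed}
⟦disk⟧ = {Dan, Ivy, Lee, Ned, Ona, Tess, Vic, Zed}
… ∩ ⟦that rolled⟧ = {Dan, Ivy, Lee, Ned, Ona, Tess, Vic, Zed} ∩ {Ivy, Kim, Ned, Sam, Tess} = {Ivy, Ned, Tess}
… ∩ ⟦beside Ivy⟧ = {Ivy, Ned, Tess} ∩ {Dan, Ivy, Kim, Lee, Ned, Sam, Zed} = {Ivy, Ned}
… ∩ ⟦famous⟧ = {Ivy, Ned} ∩ {Ivy, Kim, Ned, Sam} = {Ivy, Ned}
So ⟦famous disk that rolled beside Ivy⟧ = {Ivy, Ned}.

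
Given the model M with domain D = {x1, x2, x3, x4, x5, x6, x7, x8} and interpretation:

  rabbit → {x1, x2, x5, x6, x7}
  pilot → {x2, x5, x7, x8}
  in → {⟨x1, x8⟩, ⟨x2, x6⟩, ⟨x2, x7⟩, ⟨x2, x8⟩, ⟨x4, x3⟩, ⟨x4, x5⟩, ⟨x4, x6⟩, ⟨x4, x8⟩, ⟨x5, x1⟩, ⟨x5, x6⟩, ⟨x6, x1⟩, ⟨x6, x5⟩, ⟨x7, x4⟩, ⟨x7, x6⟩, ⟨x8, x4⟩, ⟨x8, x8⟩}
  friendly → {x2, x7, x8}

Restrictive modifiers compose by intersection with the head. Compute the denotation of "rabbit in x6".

{x2, x5, x7}

⟦in x6⟧ = {x : ⟨x, x6⟩ ∈ ⟦in⟧} = {x2, x4, x5, x7}
⟦rabbit⟧ = {x1, x2, x5, x6, x7}
… ∩ ⟦in x6⟧ = {x1, x2, x5, x6, x7} ∩ {x2, x4, x5, x7} = {x2, x5, x7}
So ⟦rabbit in x6⟧ = {x2, x5, x7}.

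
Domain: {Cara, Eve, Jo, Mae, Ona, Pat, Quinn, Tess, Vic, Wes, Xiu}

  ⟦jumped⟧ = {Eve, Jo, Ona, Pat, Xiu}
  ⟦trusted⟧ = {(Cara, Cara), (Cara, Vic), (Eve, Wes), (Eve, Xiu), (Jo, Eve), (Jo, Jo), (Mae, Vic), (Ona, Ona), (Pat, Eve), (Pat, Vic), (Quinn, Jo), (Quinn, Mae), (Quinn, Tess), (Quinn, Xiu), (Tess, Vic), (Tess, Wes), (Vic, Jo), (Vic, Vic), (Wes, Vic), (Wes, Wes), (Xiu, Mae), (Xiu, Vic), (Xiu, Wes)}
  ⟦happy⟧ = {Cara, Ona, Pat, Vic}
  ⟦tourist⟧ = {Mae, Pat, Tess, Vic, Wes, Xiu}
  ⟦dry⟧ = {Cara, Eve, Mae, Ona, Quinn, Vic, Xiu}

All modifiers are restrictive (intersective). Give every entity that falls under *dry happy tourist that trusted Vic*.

⟦that trusted Vic⟧ = {x : ⟨x, Vic⟩ ∈ ⟦trusted⟧} = {Cara, Mae, Pat, Tess, Vic, Wes, Xiu}
⟦tourist⟧ = {Mae, Pat, Tess, Vic, Wes, Xiu}
… ∩ ⟦that trusted Vic⟧ = {Mae, Pat, Tess, Vic, Wes, Xiu} ∩ {Cara, Mae, Pat, Tess, Vic, Wes, Xiu} = {Mae, Pat, Tess, Vic, Wes, Xiu}
… ∩ ⟦dry⟧ = {Mae, Pat, Tess, Vic, Wes, Xiu} ∩ {Cara, Eve, Mae, Ona, Quinn, Vic, Xiu} = {Mae, Vic, Xiu}
… ∩ ⟦happy⟧ = {Mae, Vic, Xiu} ∩ {Cara, Ona, Pat, Vic} = {Vic}
So ⟦dry happy tourist that trusted Vic⟧ = {Vic}.

{Vic}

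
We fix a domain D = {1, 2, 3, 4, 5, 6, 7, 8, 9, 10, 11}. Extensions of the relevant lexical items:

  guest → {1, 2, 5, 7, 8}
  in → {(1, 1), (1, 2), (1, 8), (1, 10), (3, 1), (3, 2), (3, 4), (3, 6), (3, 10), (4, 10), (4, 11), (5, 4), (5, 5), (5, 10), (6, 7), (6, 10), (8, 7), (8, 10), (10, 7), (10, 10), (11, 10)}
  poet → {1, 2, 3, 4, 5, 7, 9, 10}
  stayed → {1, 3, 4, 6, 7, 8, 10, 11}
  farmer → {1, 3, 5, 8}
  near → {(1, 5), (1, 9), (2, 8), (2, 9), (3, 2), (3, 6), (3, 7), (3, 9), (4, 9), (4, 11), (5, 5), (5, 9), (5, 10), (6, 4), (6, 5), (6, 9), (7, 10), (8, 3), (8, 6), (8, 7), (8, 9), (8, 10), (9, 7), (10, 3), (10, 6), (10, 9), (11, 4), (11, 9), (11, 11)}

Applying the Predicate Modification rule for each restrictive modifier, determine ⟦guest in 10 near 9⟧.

⟦in 10⟧ = {x : ⟨x, 10⟩ ∈ ⟦in⟧} = {1, 3, 4, 5, 6, 8, 10, 11}
⟦near 9⟧ = {x : ⟨x, 9⟩ ∈ ⟦near⟧} = {1, 2, 3, 4, 5, 6, 8, 10, 11}
⟦guest⟧ = {1, 2, 5, 7, 8}
… ∩ ⟦in 10⟧ = {1, 2, 5, 7, 8} ∩ {1, 3, 4, 5, 6, 8, 10, 11} = {1, 5, 8}
… ∩ ⟦near 9⟧ = {1, 5, 8} ∩ {1, 2, 3, 4, 5, 6, 8, 10, 11} = {1, 5, 8}
So ⟦guest in 10 near 9⟧ = {1, 5, 8}.

{1, 5, 8}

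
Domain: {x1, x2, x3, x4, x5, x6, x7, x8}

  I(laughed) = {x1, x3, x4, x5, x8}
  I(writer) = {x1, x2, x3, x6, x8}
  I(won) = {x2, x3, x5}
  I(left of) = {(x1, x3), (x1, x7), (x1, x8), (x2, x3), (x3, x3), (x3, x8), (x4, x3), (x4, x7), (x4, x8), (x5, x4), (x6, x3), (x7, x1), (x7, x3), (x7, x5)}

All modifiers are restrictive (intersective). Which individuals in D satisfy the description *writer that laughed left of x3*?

{x1, x3}

⟦that laughed⟧ = ⟦laughed⟧ = {x1, x3, x4, x5, x8}
⟦left of x3⟧ = {x : ⟨x, x3⟩ ∈ ⟦left of⟧} = {x1, x2, x3, x4, x6, x7}
⟦writer⟧ = {x1, x2, x3, x6, x8}
… ∩ ⟦that laughed⟧ = {x1, x2, x3, x6, x8} ∩ {x1, x3, x4, x5, x8} = {x1, x3, x8}
… ∩ ⟦left of x3⟧ = {x1, x3, x8} ∩ {x1, x2, x3, x4, x6, x7} = {x1, x3}
So ⟦writer that laughed left of x3⟧ = {x1, x3}.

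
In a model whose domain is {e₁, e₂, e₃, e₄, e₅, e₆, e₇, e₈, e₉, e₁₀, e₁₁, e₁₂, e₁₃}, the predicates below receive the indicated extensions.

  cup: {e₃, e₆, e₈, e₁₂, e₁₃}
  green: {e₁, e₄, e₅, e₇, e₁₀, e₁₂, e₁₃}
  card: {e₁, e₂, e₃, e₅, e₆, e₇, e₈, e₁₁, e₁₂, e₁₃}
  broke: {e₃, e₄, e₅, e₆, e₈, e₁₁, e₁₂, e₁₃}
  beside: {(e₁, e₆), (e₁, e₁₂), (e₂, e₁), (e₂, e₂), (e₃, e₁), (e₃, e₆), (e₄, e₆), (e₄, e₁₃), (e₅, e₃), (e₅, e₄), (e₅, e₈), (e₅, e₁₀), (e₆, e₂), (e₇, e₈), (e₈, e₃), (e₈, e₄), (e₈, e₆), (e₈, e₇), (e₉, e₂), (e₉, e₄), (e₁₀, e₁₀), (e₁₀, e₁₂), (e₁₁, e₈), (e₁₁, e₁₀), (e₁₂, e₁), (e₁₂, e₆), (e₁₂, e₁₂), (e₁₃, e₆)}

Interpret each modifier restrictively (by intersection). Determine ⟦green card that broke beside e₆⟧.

⟦that broke⟧ = ⟦broke⟧ = {e₃, e₄, e₅, e₆, e₈, e₁₁, e₁₂, e₁₃}
⟦beside e₆⟧ = {x : ⟨x, e₆⟩ ∈ ⟦beside⟧} = {e₁, e₃, e₄, e₈, e₁₂, e₁₃}
⟦card⟧ = {e₁, e₂, e₃, e₅, e₆, e₇, e₈, e₁₁, e₁₂, e₁₃}
… ∩ ⟦that broke⟧ = {e₁, e₂, e₃, e₅, e₆, e₇, e₈, e₁₁, e₁₂, e₁₃} ∩ {e₃, e₄, e₅, e₆, e₈, e₁₁, e₁₂, e₁₃} = {e₃, e₅, e₆, e₈, e₁₁, e₁₂, e₁₃}
… ∩ ⟦beside e₆⟧ = {e₃, e₅, e₆, e₈, e₁₁, e₁₂, e₁₃} ∩ {e₁, e₃, e₄, e₈, e₁₂, e₁₃} = {e₃, e₈, e₁₂, e₁₃}
… ∩ ⟦green⟧ = {e₃, e₈, e₁₂, e₁₃} ∩ {e₁, e₄, e₅, e₇, e₁₀, e₁₂, e₁₃} = {e₁₂, e₁₃}
So ⟦green card that broke beside e₆⟧ = {e₁₂, e₁₃}.

{e₁₂, e₁₃}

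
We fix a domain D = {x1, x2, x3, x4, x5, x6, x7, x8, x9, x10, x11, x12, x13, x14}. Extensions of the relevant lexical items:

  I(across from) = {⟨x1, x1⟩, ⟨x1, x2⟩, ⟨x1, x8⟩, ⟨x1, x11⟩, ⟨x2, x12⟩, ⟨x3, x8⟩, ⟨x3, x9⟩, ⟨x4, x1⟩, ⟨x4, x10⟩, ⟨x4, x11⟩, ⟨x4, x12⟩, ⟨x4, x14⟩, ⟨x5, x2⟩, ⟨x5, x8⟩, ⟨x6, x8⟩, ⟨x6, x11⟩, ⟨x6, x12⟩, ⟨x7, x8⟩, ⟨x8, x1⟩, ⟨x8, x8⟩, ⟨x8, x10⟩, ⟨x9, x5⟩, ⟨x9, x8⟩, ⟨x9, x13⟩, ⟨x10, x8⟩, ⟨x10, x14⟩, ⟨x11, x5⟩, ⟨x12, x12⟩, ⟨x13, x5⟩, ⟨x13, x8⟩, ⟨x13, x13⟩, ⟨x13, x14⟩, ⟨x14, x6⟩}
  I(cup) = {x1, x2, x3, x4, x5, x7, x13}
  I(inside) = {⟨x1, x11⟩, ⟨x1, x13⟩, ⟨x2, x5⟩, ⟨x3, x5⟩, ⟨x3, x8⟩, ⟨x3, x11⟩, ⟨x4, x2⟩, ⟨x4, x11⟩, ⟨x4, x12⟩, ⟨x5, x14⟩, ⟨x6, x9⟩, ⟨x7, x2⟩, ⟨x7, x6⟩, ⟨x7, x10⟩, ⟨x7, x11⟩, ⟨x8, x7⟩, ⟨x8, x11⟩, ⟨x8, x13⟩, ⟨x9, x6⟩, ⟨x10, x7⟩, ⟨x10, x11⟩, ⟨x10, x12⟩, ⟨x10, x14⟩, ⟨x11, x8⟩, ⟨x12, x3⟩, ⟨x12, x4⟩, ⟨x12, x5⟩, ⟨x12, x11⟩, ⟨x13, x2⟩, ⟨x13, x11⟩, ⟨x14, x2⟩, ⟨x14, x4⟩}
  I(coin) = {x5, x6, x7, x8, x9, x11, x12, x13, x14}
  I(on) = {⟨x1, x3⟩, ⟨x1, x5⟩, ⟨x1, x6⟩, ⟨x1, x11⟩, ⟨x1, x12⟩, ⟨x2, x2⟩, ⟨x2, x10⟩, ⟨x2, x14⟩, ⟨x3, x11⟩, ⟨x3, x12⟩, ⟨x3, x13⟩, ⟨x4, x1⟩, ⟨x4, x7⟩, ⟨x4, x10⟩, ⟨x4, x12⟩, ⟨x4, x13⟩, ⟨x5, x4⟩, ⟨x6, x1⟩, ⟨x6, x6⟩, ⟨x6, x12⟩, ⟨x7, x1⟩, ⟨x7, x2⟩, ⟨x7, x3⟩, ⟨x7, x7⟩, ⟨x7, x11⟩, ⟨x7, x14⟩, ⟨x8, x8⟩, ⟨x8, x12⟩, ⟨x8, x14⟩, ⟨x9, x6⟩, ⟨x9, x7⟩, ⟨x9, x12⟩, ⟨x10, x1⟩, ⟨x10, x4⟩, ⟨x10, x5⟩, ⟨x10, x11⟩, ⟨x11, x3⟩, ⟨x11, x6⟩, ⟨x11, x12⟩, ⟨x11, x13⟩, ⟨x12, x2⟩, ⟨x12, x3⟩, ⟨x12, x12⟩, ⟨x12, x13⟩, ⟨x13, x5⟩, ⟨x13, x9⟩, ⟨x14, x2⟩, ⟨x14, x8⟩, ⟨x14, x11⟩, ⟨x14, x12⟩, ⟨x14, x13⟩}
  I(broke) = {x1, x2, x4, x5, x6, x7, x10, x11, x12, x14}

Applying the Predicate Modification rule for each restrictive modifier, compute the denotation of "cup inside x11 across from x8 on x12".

⟦inside x11⟧ = {x : ⟨x, x11⟩ ∈ ⟦inside⟧} = {x1, x3, x4, x7, x8, x10, x12, x13}
⟦across from x8⟧ = {x : ⟨x, x8⟩ ∈ ⟦across from⟧} = {x1, x3, x5, x6, x7, x8, x9, x10, x13}
⟦on x12⟧ = {x : ⟨x, x12⟩ ∈ ⟦on⟧} = {x1, x3, x4, x6, x8, x9, x11, x12, x14}
⟦cup⟧ = {x1, x2, x3, x4, x5, x7, x13}
… ∩ ⟦inside x11⟧ = {x1, x2, x3, x4, x5, x7, x13} ∩ {x1, x3, x4, x7, x8, x10, x12, x13} = {x1, x3, x4, x7, x13}
… ∩ ⟦across from x8⟧ = {x1, x3, x4, x7, x13} ∩ {x1, x3, x5, x6, x7, x8, x9, x10, x13} = {x1, x3, x7, x13}
… ∩ ⟦on x12⟧ = {x1, x3, x7, x13} ∩ {x1, x3, x4, x6, x8, x9, x11, x12, x14} = {x1, x3}
So ⟦cup inside x11 across from x8 on x12⟧ = {x1, x3}.

{x1, x3}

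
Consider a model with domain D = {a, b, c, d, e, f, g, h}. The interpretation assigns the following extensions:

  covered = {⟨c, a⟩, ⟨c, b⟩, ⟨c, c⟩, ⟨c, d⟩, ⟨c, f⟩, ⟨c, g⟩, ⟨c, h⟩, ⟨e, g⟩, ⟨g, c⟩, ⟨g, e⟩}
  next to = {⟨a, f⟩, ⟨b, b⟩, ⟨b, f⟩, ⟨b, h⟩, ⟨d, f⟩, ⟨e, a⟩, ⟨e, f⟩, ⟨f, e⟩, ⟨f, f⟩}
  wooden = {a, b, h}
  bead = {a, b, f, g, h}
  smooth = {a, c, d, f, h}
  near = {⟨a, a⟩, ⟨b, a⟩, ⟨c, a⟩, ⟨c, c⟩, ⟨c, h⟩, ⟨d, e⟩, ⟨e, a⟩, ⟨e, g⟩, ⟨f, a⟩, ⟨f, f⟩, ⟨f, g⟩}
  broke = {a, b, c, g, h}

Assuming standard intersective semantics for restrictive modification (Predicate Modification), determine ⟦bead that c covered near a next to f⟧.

{a, b, f}

⟦that c covered⟧ = {x : ⟨c, x⟩ ∈ ⟦covered⟧} = {a, b, c, d, f, g, h}
⟦near a⟧ = {x : ⟨x, a⟩ ∈ ⟦near⟧} = {a, b, c, e, f}
⟦next to f⟧ = {x : ⟨x, f⟩ ∈ ⟦next to⟧} = {a, b, d, e, f}
⟦bead⟧ = {a, b, f, g, h}
… ∩ ⟦that c covered⟧ = {a, b, f, g, h} ∩ {a, b, c, d, f, g, h} = {a, b, f, g, h}
… ∩ ⟦near a⟧ = {a, b, f, g, h} ∩ {a, b, c, e, f} = {a, b, f}
… ∩ ⟦next to f⟧ = {a, b, f} ∩ {a, b, d, e, f} = {a, b, f}
So ⟦bead that c covered near a next to f⟧ = {a, b, f}.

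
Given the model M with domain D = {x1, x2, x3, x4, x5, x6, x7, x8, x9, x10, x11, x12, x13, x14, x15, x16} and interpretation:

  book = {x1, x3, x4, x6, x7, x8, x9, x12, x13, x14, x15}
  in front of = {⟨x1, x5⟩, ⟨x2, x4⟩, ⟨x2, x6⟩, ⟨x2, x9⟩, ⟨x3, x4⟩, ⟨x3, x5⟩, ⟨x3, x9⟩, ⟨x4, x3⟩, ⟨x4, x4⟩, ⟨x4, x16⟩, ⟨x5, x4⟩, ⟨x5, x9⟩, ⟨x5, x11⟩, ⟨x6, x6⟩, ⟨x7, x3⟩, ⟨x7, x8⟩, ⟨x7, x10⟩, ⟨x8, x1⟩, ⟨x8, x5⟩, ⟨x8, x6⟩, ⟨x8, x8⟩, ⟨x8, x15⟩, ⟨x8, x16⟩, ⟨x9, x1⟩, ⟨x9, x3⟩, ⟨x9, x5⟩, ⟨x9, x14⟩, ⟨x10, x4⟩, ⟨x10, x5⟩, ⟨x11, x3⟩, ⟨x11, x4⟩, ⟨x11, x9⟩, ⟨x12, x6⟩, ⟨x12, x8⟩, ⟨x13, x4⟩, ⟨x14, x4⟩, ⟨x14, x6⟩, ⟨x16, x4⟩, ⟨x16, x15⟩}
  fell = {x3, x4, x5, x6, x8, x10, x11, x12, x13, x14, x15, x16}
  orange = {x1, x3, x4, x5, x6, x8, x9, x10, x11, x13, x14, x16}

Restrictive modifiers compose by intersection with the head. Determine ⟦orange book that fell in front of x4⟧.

⟦that fell⟧ = ⟦fell⟧ = {x3, x4, x5, x6, x8, x10, x11, x12, x13, x14, x15, x16}
⟦in front of x4⟧ = {x : ⟨x, x4⟩ ∈ ⟦in front of⟧} = {x2, x3, x4, x5, x10, x11, x13, x14, x16}
⟦book⟧ = {x1, x3, x4, x6, x7, x8, x9, x12, x13, x14, x15}
… ∩ ⟦that fell⟧ = {x1, x3, x4, x6, x7, x8, x9, x12, x13, x14, x15} ∩ {x3, x4, x5, x6, x8, x10, x11, x12, x13, x14, x15, x16} = {x3, x4, x6, x8, x12, x13, x14, x15}
… ∩ ⟦in front of x4⟧ = {x3, x4, x6, x8, x12, x13, x14, x15} ∩ {x2, x3, x4, x5, x10, x11, x13, x14, x16} = {x3, x4, x13, x14}
… ∩ ⟦orange⟧ = {x3, x4, x13, x14} ∩ {x1, x3, x4, x5, x6, x8, x9, x10, x11, x13, x14, x16} = {x3, x4, x13, x14}
So ⟦orange book that fell in front of x4⟧ = {x3, x4, x13, x14}.

{x3, x4, x13, x14}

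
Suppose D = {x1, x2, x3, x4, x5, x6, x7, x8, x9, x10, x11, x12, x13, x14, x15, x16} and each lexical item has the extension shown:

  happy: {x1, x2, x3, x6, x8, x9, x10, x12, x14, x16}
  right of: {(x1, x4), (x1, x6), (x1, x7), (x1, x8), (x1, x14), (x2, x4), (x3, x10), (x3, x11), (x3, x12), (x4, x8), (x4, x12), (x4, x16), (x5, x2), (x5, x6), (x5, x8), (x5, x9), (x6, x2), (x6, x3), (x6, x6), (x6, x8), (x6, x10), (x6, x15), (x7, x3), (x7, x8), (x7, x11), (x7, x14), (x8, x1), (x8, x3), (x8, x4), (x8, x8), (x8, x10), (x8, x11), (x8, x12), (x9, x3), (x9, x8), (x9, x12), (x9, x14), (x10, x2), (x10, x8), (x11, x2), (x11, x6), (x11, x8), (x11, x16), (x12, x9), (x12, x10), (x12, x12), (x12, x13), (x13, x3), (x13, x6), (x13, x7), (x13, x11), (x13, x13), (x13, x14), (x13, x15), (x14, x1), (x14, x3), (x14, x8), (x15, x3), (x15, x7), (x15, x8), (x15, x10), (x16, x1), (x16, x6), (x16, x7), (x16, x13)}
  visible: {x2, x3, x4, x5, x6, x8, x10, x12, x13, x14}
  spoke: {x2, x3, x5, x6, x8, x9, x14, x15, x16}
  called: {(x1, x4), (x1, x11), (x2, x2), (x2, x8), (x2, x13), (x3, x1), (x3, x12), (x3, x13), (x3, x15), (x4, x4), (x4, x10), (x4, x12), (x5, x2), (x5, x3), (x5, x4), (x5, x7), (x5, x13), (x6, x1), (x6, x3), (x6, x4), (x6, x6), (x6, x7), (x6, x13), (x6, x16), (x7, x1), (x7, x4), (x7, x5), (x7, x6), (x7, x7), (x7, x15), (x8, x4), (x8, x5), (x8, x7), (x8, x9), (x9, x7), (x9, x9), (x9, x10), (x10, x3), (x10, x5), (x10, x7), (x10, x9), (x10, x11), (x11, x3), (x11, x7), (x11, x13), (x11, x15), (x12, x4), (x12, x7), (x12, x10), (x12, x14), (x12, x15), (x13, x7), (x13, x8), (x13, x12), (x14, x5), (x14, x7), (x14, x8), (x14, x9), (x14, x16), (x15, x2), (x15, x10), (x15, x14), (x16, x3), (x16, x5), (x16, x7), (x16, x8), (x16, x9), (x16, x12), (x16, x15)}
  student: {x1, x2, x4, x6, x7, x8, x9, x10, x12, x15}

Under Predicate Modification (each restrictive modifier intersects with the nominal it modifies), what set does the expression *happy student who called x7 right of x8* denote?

{x6, x8, x9, x10}

⟦who called x7⟧ = {x : ⟨x, x7⟩ ∈ ⟦called⟧} = {x5, x6, x7, x8, x9, x10, x11, x12, x13, x14, x16}
⟦right of x8⟧ = {x : ⟨x, x8⟩ ∈ ⟦right of⟧} = {x1, x4, x5, x6, x7, x8, x9, x10, x11, x14, x15}
⟦student⟧ = {x1, x2, x4, x6, x7, x8, x9, x10, x12, x15}
… ∩ ⟦who called x7⟧ = {x1, x2, x4, x6, x7, x8, x9, x10, x12, x15} ∩ {x5, x6, x7, x8, x9, x10, x11, x12, x13, x14, x16} = {x6, x7, x8, x9, x10, x12}
… ∩ ⟦right of x8⟧ = {x6, x7, x8, x9, x10, x12} ∩ {x1, x4, x5, x6, x7, x8, x9, x10, x11, x14, x15} = {x6, x7, x8, x9, x10}
… ∩ ⟦happy⟧ = {x6, x7, x8, x9, x10} ∩ {x1, x2, x3, x6, x8, x9, x10, x12, x14, x16} = {x6, x8, x9, x10}
So ⟦happy student who called x7 right of x8⟧ = {x6, x8, x9, x10}.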